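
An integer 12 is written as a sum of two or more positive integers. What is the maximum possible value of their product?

Let g[k] be the best product for length k (with at least one cut). For each first piece i, the rest contributes max(k−i, g[k−i]).
Small cases: g[2]=1, g[3]=2, g[4]=4, g[5]=6, g[6]=9.
g[7] = max(1·9, 2·6, 3·4, 4·3, 5·2, 6·1) = 12
g[8] = max(1·12, 2·9, 3·6, …, 6·2, 7·1) = 18
g[9] = max(1·18, 2·12, 3·9, …, 7·2, 8·1) = 27
g[10] = max(1·27, 2·18, 3·12, …, 8·2, 9·1) = 36
g[11] = max(1·36, 2·27, 3·18, …, 9·2, 10·1) = 54
g[12] = max(1·54, 2·36, 3·27, …, 10·2, 11·1) = 81
One optimal split: 3 + 3 + 3 + 3; product 3·3·3·3 = 81.

81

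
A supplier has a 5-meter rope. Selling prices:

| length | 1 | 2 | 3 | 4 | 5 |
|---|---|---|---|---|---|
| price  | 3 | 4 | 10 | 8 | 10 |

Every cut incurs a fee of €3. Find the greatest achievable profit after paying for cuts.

Build v[k] bottom-up: v[k] = max over allowed piece i of (p[i] + v[k−i]) − 3 per cut.
v[1] = 3
v[2] = max(3+3-3, 4+0) = 4
v[3] = max(3+4-3, 4+3-3, 10+0) = 10
v[4] = max(3+10-3, 4+4-3, 10+3-3, 8+0) = 10
v[5] = max(3+10-3, 4+10-3, 10+4-3, 8+3-3, 10+0) = 11
One optimal plan: pieces 3 + 2 (1 cut) → €14 − €3 = €11.

11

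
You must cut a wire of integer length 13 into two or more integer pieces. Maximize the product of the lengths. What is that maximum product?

Let prod[k] be the best product for length k (with at least one cut). For each first piece i, the rest contributes max(k−i, prod[k−i]).
prod[2] = 1*max(1,0) = 1*1 = 1
prod[3] = 1*max(2,1) = 1*2 = 2
prod[4] = 2*max(2,1) = 2*2 = 4
prod[5] = 2*max(3,2) = 2*3 = 6
prod[6] = 3*max(3,2) = 3*3 = 9
prod[7] = 2*max(5,6) = 2*6 = 12
prod[8] = 2*max(6,9) = 2*9 = 18
prod[9] = 3*max(6,9) = 3*9 = 27
prod[10] = 2*max(8,18) = 2*18 = 36
prod[11] = 2*max(9,27) = 2*27 = 54
prod[12] = 3*max(9,27) = 3*27 = 81
prod[13] = 2*max(11,54) = 2*54 = 108
One optimal split: 3 + 3 + 3 + 2 + 2; product 3*3*3*2*2 = 108.

108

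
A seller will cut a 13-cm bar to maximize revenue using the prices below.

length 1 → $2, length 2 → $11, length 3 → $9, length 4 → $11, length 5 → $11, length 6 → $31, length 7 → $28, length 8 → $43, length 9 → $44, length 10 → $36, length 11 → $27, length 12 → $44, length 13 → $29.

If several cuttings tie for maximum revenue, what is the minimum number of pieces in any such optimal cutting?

7

Build r[k] bottom-up: r[k] = max over allowed piece i of (p[i] + r[k−i]).
r[1] = 2
r[2] = max(2+2, 11+0) = 11
r[3] = max(2+11, 11+2, 9+0) = 13
r[4] = max(2+13, 11+11, 9+2, 11+0) = 22
r[5] = max(2+22, 11+13, 9+11, 11+2, 11+0) = 24
r[6] = max(2+24, 11+22, 9+13, 11+11, 11+2, 31+0) = 33
r[7] = max(2+33, 11+24, 9+22, …, 31+2, 28+0) = 35
r[8] = max(2+35, 11+33, 9+24, …, 28+2, 43+0) = 44
r[9] = max(2+44, 11+35, 9+33, …, 43+2, 44+0) = 46
r[10] = max(2+46, 11+44, 9+35, …, 44+2, 36+0) = 55
r[11] = max(2+55, 11+46, 9+44, …, 36+2, 27+0) = 57
r[12] = max(2+57, 11+55, 9+46, …, 27+2, 44+0) = 66
r[13] = max(2+66, 11+57, 9+55, …, 44+2, 29+0) = 68
Maximum revenue is $68.
Now minimize piece count subject to staying optimal: for each k, pieces[k] = 1 + min over i with p[i]+r[k−i]=r[k] of pieces[k−i].
pieces[10] = 5
pieces[11] = 6
pieces[12] = 6
pieces[13] = 7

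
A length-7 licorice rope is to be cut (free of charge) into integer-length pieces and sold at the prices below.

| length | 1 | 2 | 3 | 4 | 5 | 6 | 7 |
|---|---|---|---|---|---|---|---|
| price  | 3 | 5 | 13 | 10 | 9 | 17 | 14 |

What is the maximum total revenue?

Consider every possible first cut. R[k] is the best of p[i]+R[k−i] over all sellable i≤k.
R[1] = 3
R[2] = max(3+3, 5+0) = 6
R[3] = max(3+6, 5+3, 13+0) = 13
R[4] = max(3+13, 5+6, 13+3, 10+0) = 16
R[5] = max(3+16, 5+13, 13+6, 10+3, 9+0) = 19
R[6] = max(3+19, 5+16, 13+13, 10+6, 9+3, 17+0) = 26
R[7] = max(3+26, 5+19, 13+16, …, 17+3, 14+0) = 29
One optimal cutting: 3 + 3 + 1 → ¢13 + ¢13 + ¢3 = ¢29.

29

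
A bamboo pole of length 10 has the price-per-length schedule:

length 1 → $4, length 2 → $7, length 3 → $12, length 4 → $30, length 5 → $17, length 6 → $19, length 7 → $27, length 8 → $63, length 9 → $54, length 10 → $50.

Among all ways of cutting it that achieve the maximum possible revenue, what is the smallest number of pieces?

3

Consider every possible first cut. r[k] is the best of p[i]+r[k−i] over all sellable i≤k.
r[1] = 4
r[2] = max(4+4, 7+0) = 8
r[3] = max(4+8, 7+4, 12+0) = 12
r[4] = max(4+12, 7+8, 12+4, 30+0) = 30
r[5] = max(4+30, 7+12, 12+8, 30+4, 17+0) = 34
r[6] = max(4+34, 7+30, 12+12, 30+8, 17+4, 19+0) = 38
r[7] = max(4+38, 7+34, 12+30, …, 19+4, 27+0) = 42
r[8] = max(4+42, 7+38, 12+34, …, 27+4, 63+0) = 63
r[9] = max(4+63, 7+42, 12+38, …, 63+4, 54+0) = 67
r[10] = max(4+67, 7+63, 12+42, …, 54+4, 50+0) = 71
Maximum revenue is $71.
Now minimize piece count subject to staying optimal: for each k, pieces[k] = 1 + min over i with p[i]+r[k−i]=r[k] of pieces[k−i].
pieces[7] = 2
pieces[8] = 1
pieces[9] = 2
pieces[10] = 3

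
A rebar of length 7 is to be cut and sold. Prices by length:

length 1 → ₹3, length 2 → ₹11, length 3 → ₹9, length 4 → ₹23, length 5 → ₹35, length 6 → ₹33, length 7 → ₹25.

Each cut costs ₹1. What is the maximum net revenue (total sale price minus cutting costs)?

Consider every possible first cut. r[k] is the best of p[i]+r[k−i] over all sellable i≤k, charging 1 whenever i<k.
r[1] = 3
r[2] = max(3+3-1, 11+0) = 11
r[3] = max(3+11-1, 11+3-1, 9+0) = 13
r[4] = max(3+13-1, 11+11-1, 9+3-1, 23+0) = 23
r[5] = max(3+23-1, 11+13-1, 9+11-1, 23+3-1, 35+0) = 35
r[6] = max(3+35-1, 11+23-1, 9+13-1, 23+11-1, 35+3-1, 33+0) = 37
r[7] = max(3+37-1, 11+35-1, 9+23-1, …, 33+3-1, 25+0) = 45
One optimal plan: pieces 5 + 2 (1 cut) → ₹46 − ₹1 = ₹45.

45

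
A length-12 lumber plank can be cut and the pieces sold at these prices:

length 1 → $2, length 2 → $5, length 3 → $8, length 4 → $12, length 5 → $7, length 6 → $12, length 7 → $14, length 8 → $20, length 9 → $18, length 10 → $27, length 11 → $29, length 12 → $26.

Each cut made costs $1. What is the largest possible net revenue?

34

Let net[k] be the best obtainable value from length k. For each k, try every first piece i and keep the best of price[i] + net[k−i] minus the 1 cut fee when i<k.
net[1] = 2
net[2] = max(2+2-1, 5+0) = 5
net[3] = max(2+5-1, 5+2-1, 8+0) = 8
net[4] = max(2+8-1, 5+5-1, 8+2-1, 12+0) = 12
net[5] = max(2+12-1, 5+8-1, 8+5-1, 12+2-1, 7+0) = 13
net[6] = max(2+13-1, 5+12-1, 8+8-1, 12+5-1, 7+2-1, 12+0) = 16
net[7] = max(2+16-1, 5+13-1, 8+12-1, …, 12+2-1, 14+0) = 19
net[8] = max(2+19-1, 5+16-1, 8+13-1, …, 14+2-1, 20+0) = 23
net[9] = max(2+23-1, 5+19-1, 8+16-1, …, 20+2-1, 18+0) = 24
net[10] = max(2+24-1, 5+23-1, 8+19-1, …, 18+2-1, 27+0) = 27
net[11] = max(2+27-1, 5+24-1, 8+23-1, …, 27+2-1, 29+0) = 30
net[12] = max(2+30-1, 5+27-1, 8+24-1, …, 29+2-1, 26+0) = 34
One optimal plan: pieces 4 + 4 + 4 (2 cuts) → $36 − $2 = $34.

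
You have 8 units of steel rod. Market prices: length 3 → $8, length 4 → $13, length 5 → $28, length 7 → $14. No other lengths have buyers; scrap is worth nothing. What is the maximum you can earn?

36

Let best[k] be the best obtainable value from length k. For each k, try every first piece i and keep the best of price[i] + best[k−i].
best[1] = 0
best[2] = 0
best[3] = 8
best[4] = max(8+0, 13+0) = 13
best[5] = max(8+0, 13+0, 28+0) = 28
best[6] = max(8+8, 13+0, 28+0) = 28
best[7] = max(8+13, 13+8, 28+0, 14+0) = 28
best[8] = max(8+28, 13+13, 28+8, 14+0) = 36
One optimal cutting: 5 + 3 → $36.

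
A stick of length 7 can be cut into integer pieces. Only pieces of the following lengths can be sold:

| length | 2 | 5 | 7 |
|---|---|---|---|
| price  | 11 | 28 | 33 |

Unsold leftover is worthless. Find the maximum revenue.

39

Let f[k] be the best obtainable value from length k. For each k, try every first piece i and keep the best of price[i] + f[k−i].
f[1] = 0
f[2] = 11
f[3] = 11
f[4] = 22  (first piece 2, then f[2]=11)
f[5] = 28
f[6] = 33  (first piece 2, then f[4]=22)
f[7] = 39  (first piece 2, then f[5]=28)
One optimal cutting: 5 + 2 → $39.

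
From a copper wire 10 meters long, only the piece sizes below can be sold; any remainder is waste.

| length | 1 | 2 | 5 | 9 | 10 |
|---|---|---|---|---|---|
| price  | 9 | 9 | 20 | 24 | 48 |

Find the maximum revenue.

Let best[k] be the best obtainable value from length k. For each k, try every first piece i and keep the best of price[i] + best[k−i].
best[1] = 9
best[2] = 18  (first piece 1, then best[1]=9)
best[3] = 27  (first piece 1, then best[2]=18)
best[4] = 36  (first piece 1, then best[3]=27)
best[5] = 45  (first piece 1, then best[4]=36)
best[6] = 54  (first piece 1, then best[5]=45)
best[7] = 63  (first piece 1, then best[6]=54)
best[8] = 72  (first piece 1, then best[7]=63)
best[9] = 81  (first piece 1, then best[8]=72)
best[10] = 90  (first piece 1, then best[9]=81)
One optimal cutting: 1 + 1 + 1 + 1 + 1 + 1 + 1 + 1 + 1 + 1 → €90.

90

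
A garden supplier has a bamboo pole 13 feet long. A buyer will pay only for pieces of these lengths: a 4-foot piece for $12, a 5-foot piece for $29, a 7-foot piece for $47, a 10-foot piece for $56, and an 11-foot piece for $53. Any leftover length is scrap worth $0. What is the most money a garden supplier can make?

Consider every possible first cut. r[k] is the best of p[i]+r[k−i] over all sellable i≤k.
r[1] = 0
r[2] = 0
r[3] = 0
r[4] = 12
r[5] = 29
r[6] = 29
r[7] = 47
r[8] = 47
r[9] = 47
r[10] = 58  (first piece 5, then r[5]=29)
r[11] = 59  (first piece 4, then r[7]=47)
r[12] = 76  (first piece 5, then r[7]=47)
r[13] = 76
One optimal cutting: pieces 7 + 5 with 1 foot of scrap → $76.

76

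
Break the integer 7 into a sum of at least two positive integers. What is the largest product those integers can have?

12

Let prod[k] be the best product for length k (with at least one cut). For each first piece i, the rest contributes max(k−i, prod[k−i]).
Small cases: prod[2]=1.
prod[3] = max(1×2, 2×1) = 2
prod[4] = max(1×3, 2×2, 3×1) = 4
prod[5] = max(1×4, 2×3, 3×2, 4×1) = 6
prod[6] = max(1×6, 2×4, 3×3, 4×2, 5×1) = 9
prod[7] = max(1×9, 2×6, 3×4, 4×3, 5×2, 6×1) = 12
One optimal split: 3 + 2 + 2; product 3×2×2 = 12.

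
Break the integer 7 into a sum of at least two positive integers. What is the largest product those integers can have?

12

Let f[k] be the best product for length k (with at least one cut). For each first piece i, the rest contributes max(k−i, f[k−i]).
f[2] = 1×max(1,0) = 1×1 = 1
f[3] = 1×max(2,1) = 1×2 = 2
f[4] = 2×max(2,1) = 2×2 = 4
f[5] = 2×max(3,2) = 2×3 = 6
f[6] = 3×max(3,2) = 3×3 = 9
f[7] = 2×max(5,6) = 2×6 = 12
One optimal split: 3 + 2 + 2; product 3×2×2 = 12.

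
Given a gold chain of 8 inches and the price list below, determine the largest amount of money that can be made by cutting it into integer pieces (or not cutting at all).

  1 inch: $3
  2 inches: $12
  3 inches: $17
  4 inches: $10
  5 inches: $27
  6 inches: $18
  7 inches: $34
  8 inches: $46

Consider every possible first cut. v[k] is the best of p[i]+v[k−i] over all sellable i≤k.
v[1] = 3
v[2] = 12
v[3] = 17
v[4] = 24  (first piece 2, then v[2]=12)
v[5] = 29  (first piece 2, then v[3]=17)
v[6] = 36  (first piece 2, then v[4]=24)
v[7] = 41  (first piece 2, then v[5]=29)
v[8] = 48  (first piece 2, then v[6]=36)
One optimal cutting: 2 + 2 + 2 + 2 → $12 + $12 + $12 + $12 = $48.

48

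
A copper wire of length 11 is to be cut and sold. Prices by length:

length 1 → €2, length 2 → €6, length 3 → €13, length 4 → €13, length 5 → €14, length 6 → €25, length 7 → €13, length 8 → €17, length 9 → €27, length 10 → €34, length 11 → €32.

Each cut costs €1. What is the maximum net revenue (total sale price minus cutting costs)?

42

Consider every possible first cut. net[k] is the best of p[i]+net[k−i] over all sellable i≤k, charging 1 whenever i<k.
net[1] = 2
net[2] = max(2+2-1, 6+0) = 6
net[3] = max(2+6-1, 6+2-1, 13+0) = 13
net[4] = max(2+13-1, 6+6-1, 13+2-1, 13+0) = 14
net[5] = max(2+14-1, 6+13-1, 13+6-1, 13+2-1, 14+0) = 18
net[6] = max(2+18-1, 6+14-1, 13+13-1, 13+6-1, 14+2-1, 25+0) = 25
net[7] = max(2+25-1, 6+18-1, 13+14-1, …, 25+2-1, 13+0) = 26
net[8] = max(2+26-1, 6+25-1, 13+18-1, …, 13+2-1, 17+0) = 30
net[9] = max(2+30-1, 6+26-1, 13+25-1, …, 17+2-1, 27+0) = 37
net[10] = max(2+37-1, 6+30-1, 13+26-1, …, 27+2-1, 34+0) = 38
net[11] = max(2+38-1, 6+37-1, 13+30-1, …, 34+2-1, 32+0) = 42
One optimal plan: pieces 3 + 3 + 3 + 2 (3 cuts) → €45 − €3 = €42.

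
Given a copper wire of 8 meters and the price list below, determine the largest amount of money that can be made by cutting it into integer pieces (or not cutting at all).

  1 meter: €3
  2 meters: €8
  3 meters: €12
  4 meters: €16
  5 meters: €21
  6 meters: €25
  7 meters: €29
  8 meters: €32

33

Let r[k] be the best obtainable value from length k. For each k, try every first piece i and keep the best of price[i] + r[k−i].
r[1] = 3
r[2] = max(3+3, 8+0) = 8
r[3] = max(3+8, 8+3, 12+0) = 12
r[4] = max(3+12, 8+8, 12+3, 16+0) = 16
r[5] = max(3+16, 8+12, 12+8, 16+3, 21+0) = 21
r[6] = max(3+21, 8+16, 12+12, 16+8, 21+3, 25+0) = 25
r[7] = max(3+25, 8+21, 12+16, …, 25+3, 29+0) = 29
r[8] = max(3+29, 8+25, 12+21, …, 29+3, 32+0) = 33
One optimal cutting: 6 + 2 → €25 + €8 = €33.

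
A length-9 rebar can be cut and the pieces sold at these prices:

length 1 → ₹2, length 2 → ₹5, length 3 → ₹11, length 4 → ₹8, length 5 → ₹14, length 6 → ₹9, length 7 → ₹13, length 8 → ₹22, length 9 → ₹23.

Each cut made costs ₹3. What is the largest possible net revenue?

27

Consider every possible first cut. v[k] is the best of p[i]+v[k−i] over all sellable i≤k, charging 3 whenever i<k.
v[1] = 2
v[2] = 5
v[3] = 11
v[4] = 10  (first piece 1, then v[3]=11)
v[5] = 14
v[6] = 19  (first piece 3, then v[3]=11)
v[7] = 18  (first piece 1, then v[6]=19)
v[8] = 22  (first piece 3, then v[5]=14)
v[9] = 27  (first piece 3, then v[6]=19)
One optimal plan: pieces 3 + 3 + 3 (2 cuts) → ₹33 − ₹6 = ₹27.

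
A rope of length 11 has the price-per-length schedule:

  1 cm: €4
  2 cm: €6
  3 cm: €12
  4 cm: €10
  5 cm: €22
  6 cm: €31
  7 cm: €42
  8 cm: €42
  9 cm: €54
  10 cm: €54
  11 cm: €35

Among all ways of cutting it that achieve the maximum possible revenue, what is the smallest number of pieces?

3

Let r[k] be the best obtainable value from length k. For each k, try every first piece i and keep the best of price[i] + r[k−i].
r[1] = 4
r[2] = 8  (first piece 1, then r[1]=4)
r[3] = 12  (first piece 1, then r[2]=8)
r[4] = 16  (first piece 1, then r[3]=12)
r[5] = 22
r[6] = 31
r[7] = 42
r[8] = 46  (first piece 1, then r[7]=42)
r[9] = 54
r[10] = 58  (first piece 1, then r[9]=54)
r[11] = 62  (first piece 1, then r[10]=58)
Maximum revenue is €62.
Now minimize piece count subject to staying optimal: for each k, pieces[k] = 1 + min over i with p[i]+r[k−i]=r[k] of pieces[k−i].
pieces[8] = 2
pieces[9] = 1
pieces[10] = 2
pieces[11] = 3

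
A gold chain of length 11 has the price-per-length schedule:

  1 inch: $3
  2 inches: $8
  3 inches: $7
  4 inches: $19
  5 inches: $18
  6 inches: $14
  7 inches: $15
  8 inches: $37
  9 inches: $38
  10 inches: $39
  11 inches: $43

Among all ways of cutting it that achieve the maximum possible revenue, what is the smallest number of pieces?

Consider every possible first cut. r[k] is the best of p[i]+r[k−i] over all sellable i≤k.
r[1] = 3
r[2] = 8
r[3] = 11  (first piece 1, then r[2]=8)
r[4] = 19
r[5] = 22  (first piece 1, then r[4]=19)
r[6] = 27  (first piece 2, then r[4]=19)
r[7] = 30  (first piece 1, then r[6]=27)
r[8] = 38  (first piece 4, then r[4]=19)
r[9] = 41  (first piece 1, then r[8]=38)
r[10] = 46  (first piece 2, then r[8]=38)
r[11] = 49  (first piece 1, then r[10]=46)
Maximum revenue is $49.
Now minimize piece count subject to staying optimal: for each k, pieces[k] = 1 + min over i with p[i]+r[k−i]=r[k] of pieces[k−i].
pieces[8] = 2
pieces[9] = 3
pieces[10] = 3
pieces[11] = 4

4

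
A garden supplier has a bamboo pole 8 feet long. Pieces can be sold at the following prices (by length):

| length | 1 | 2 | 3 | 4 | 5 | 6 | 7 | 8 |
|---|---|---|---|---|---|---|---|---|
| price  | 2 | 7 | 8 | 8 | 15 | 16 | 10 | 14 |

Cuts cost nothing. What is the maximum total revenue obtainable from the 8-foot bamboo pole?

Consider every possible first cut. r[k] is the best of p[i]+r[k−i] over all sellable i≤k.
r[1] = 2
r[2] = 7
r[3] = 9  (first piece 1, then r[2]=7)
r[4] = 14  (first piece 2, then r[2]=7)
r[5] = 16  (first piece 1, then r[4]=14)
r[6] = 21  (first piece 2, then r[4]=14)
r[7] = 23  (first piece 1, then r[6]=21)
r[8] = 28  (first piece 2, then r[6]=21)
One optimal cutting: 2 + 2 + 2 + 2 → $7 + $7 + $7 + $7 = $28.

28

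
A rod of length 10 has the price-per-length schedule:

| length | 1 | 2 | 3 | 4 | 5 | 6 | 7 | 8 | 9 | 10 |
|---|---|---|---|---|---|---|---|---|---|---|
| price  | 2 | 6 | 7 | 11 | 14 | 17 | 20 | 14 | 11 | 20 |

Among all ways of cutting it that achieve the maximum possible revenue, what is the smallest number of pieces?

Build r[k] bottom-up: r[k] = max over allowed piece i of (p[i] + r[k−i]).
r[1] = 2
r[2] = 6
r[3] = 8  (first piece 1, then r[2]=6)
r[4] = 12  (first piece 2, then r[2]=6)
r[5] = 14  (first piece 1, then r[4]=12)
r[6] = 18  (first piece 2, then r[4]=12)
r[7] = 20  (first piece 1, then r[6]=18)
r[8] = 24  (first piece 2, then r[6]=18)
r[9] = 26  (first piece 1, then r[8]=24)
r[10] = 30  (first piece 2, then r[8]=24)
Maximum revenue is 30.
Now minimize piece count subject to staying optimal: for each k, pieces[k] = 1 + min over i with p[i]+r[k−i]=r[k] of pieces[k−i].
pieces[7] = 1
pieces[8] = 4
pieces[9] = 2
pieces[10] = 5

5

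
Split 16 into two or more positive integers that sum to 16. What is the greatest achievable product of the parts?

324

Fill m[k] for k=2..16: at each k try every first piece i and multiply by the better of (k−i) uncut or m[k−i].
Small cases: m[2]=1, m[3]=2, m[4]=4, m[5]=6, m[6]=9, m[7]=12, m[8]=18, m[9]=27, m[10]=36.
m[11] = max(1×36, 2×27, 3×18, …, 9×2, 10×1) = 54
m[12] = max(1×54, 2×36, 3×27, …, 10×2, 11×1) = 81
m[13] = max(1×81, 2×54, 3×36, …, 11×2, 12×1) = 108
m[14] = max(1×108, 2×81, 3×54, …, 12×2, 13×1) = 162
m[15] = max(1×162, 2×108, 3×81, …, 13×2, 14×1) = 243
m[16] = max(1×243, 2×162, 3×108, …, 14×2, 15×1) = 324
One optimal split: 3 + 3 + 3 + 3 + 2 + 2; product 3×3×3×3×2×2 = 324.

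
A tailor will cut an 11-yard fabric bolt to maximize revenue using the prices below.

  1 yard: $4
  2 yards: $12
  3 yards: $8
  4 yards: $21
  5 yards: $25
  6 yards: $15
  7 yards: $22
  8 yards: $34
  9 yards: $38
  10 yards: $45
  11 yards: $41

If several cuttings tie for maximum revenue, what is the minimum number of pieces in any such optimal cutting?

Let r[k] be the best obtainable value from length k. For each k, try every first piece i and keep the best of price[i] + r[k−i].
r[1] = 4
r[2] = 12
r[3] = 16  (first piece 1, then r[2]=12)
r[4] = 24  (first piece 2, then r[2]=12)
r[5] = 28  (first piece 1, then r[4]=24)
r[6] = 36  (first piece 2, then r[4]=24)
r[7] = 40  (first piece 1, then r[6]=36)
r[8] = 48  (first piece 2, then r[6]=36)
r[9] = 52  (first piece 1, then r[8]=48)
r[10] = 60  (first piece 2, then r[8]=48)
r[11] = 64  (first piece 1, then r[10]=60)
Maximum revenue is $64.
Now minimize piece count subject to staying optimal: for each k, pieces[k] = 1 + min over i with p[i]+r[k−i]=r[k] of pieces[k−i].
pieces[8] = 4
pieces[9] = 5
pieces[10] = 5
pieces[11] = 6

6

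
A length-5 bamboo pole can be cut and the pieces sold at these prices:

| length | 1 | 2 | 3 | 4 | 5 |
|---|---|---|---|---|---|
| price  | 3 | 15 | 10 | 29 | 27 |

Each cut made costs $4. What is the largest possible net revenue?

Build r[k] bottom-up: r[k] = max over allowed piece i of (p[i] + r[k−i]) − 4 per cut.
r[1] = 3
r[2] = 15
r[3] = 14  (first piece 1, then r[2]=15)
r[4] = 29
r[5] = 28  (first piece 1, then r[4]=29)
One optimal plan: pieces 4 + 1 (1 cut) → $32 − $4 = $28.

28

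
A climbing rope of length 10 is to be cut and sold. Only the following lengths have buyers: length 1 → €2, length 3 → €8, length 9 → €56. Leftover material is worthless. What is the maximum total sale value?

Consider every possible first cut. r[k] is the best of p[i]+r[k−i] over all sellable i≤k.
r[1] = 2
r[2] = 4  (first piece 1, then r[1]=2)
r[3] = 8
r[4] = 10  (first piece 1, then r[3]=8)
r[5] = 12  (first piece 1, then r[4]=10)
r[6] = 16  (first piece 3, then r[3]=8)
r[7] = 18  (first piece 1, then r[6]=16)
r[8] = 20  (first piece 1, then r[7]=18)
r[9] = 56
r[10] = 58  (first piece 1, then r[9]=56)
One optimal cutting: 9 + 1 → €58.

58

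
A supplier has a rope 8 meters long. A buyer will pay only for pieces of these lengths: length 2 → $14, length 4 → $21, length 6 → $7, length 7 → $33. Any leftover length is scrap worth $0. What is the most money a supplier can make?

56

Let f[k] be the best obtainable value from length k. For each k, try every first piece i and keep the best of price[i] + f[k−i].
f[1] = 0
f[2] = 14
f[3] = 14
f[4] = 28  (first piece 2, then f[2]=14)
f[5] = 28
f[6] = 42  (first piece 2, then f[4]=28)
f[7] = 42
f[8] = 56  (first piece 2, then f[6]=42)
One optimal cutting: 2 + 2 + 2 + 2 → $56.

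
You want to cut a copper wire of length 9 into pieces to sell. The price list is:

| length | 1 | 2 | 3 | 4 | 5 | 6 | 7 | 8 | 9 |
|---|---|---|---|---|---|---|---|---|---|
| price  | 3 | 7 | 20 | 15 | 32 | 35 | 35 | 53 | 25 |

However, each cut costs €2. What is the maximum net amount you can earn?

56

Let v[k] be the best obtainable value from length k. For each k, try every first piece i and keep the best of price[i] + v[k−i] minus the 2 cut fee when i<k.
v[1] = 3
v[2] = 7
v[3] = 20
v[4] = 21  (first piece 1, then v[3]=20)
v[5] = 32
v[6] = 38  (first piece 3, then v[3]=20)
v[7] = 39  (first piece 1, then v[6]=38)
v[8] = 53
v[9] = 56  (first piece 3, then v[6]=38)
One optimal plan: pieces 3 + 3 + 3 (2 cuts) → €60 − €4 = €56.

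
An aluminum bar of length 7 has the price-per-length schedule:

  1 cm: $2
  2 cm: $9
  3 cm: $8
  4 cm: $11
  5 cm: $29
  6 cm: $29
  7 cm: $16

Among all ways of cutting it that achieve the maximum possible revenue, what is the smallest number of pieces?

2

Let r[k] be the best obtainable value from length k. For each k, try every first piece i and keep the best of price[i] + r[k−i].
r[1] = 2
r[2] = max(2+2, 9+0) = 9
r[3] = max(2+9, 9+2, 8+0) = 11
r[4] = max(2+11, 9+9, 8+2, 11+0) = 18
r[5] = max(2+18, 9+11, 8+9, 11+2, 29+0) = 29
r[6] = max(2+29, 9+18, 8+11, 11+9, 29+2, 29+0) = 31
r[7] = max(2+31, 9+29, 8+18, …, 29+2, 16+0) = 38
Maximum revenue is $38.
Now minimize piece count subject to staying optimal: for each k, pieces[k] = 1 + min over i with p[i]+r[k−i]=r[k] of pieces[k−i].
pieces[4] = 2
pieces[5] = 1
pieces[6] = 2
pieces[7] = 2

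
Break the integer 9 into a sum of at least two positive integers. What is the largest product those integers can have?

Define prod[k] = max over 1≤i<k of i · max(k−i, prod[k−i]); the inner max lets the remainder stay uncut if that's better.
prod[2] = 1·max(1,0) = 1·1 = 1
prod[3] = 1·max(2,1) = 1·2 = 2
prod[4] = 2·max(2,1) = 2·2 = 4
prod[5] = 2·max(3,2) = 2·3 = 6
prod[6] = 3·max(3,2) = 3·3 = 9
prod[7] = 2·max(5,6) = 2·6 = 12
prod[8] = 2·max(6,9) = 2·9 = 18
prod[9] = 3·max(6,9) = 3·9 = 27
One optimal split: 3 + 3 + 3; product 3·3·3 = 27.

27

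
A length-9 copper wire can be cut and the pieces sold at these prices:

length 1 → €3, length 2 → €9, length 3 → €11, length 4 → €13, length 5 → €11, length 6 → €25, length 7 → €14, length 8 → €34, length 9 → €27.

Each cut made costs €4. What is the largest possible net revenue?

33

Consider every possible first cut. net[k] is the best of p[i]+net[k−i] over all sellable i≤k, charging 4 whenever i<k.
net[1] = 3
net[2] = 9
net[3] = 11
net[4] = 14  (first piece 2, then net[2]=9)
net[5] = 16  (first piece 2, then net[3]=11)
net[6] = 25
net[7] = 24  (first piece 1, then net[6]=25)
net[8] = 34
net[9] = 33  (first piece 1, then net[8]=34)
One optimal plan: pieces 8 + 1 (1 cut) → €37 − €4 = €33.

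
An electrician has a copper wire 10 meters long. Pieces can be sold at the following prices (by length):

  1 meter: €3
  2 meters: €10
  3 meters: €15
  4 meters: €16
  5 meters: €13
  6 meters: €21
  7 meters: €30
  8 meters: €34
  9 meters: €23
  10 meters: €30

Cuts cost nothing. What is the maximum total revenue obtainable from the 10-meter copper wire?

50

Consider every possible first cut. r[k] is the best of p[i]+r[k−i] over all sellable i≤k.
r[1] = 3
r[2] = max(3+3, 10+0) = 10
r[3] = max(3+10, 10+3, 15+0) = 15
r[4] = max(3+15, 10+10, 15+3, 16+0) = 20
r[5] = max(3+20, 10+15, 15+10, 16+3, 13+0) = 25
r[6] = max(3+25, 10+20, 15+15, 16+10, 13+3, 21+0) = 30
r[7] = max(3+30, 10+25, 15+20, …, 21+3, 30+0) = 35
r[8] = max(3+35, 10+30, 15+25, …, 30+3, 34+0) = 40
r[9] = max(3+40, 10+35, 15+30, …, 34+3, 23+0) = 45
r[10] = max(3+45, 10+40, 15+35, …, 23+3, 30+0) = 50
One optimal cutting: 2 + 2 + 2 + 2 + 2 → €10 + €10 + €10 + €10 + €10 = €50.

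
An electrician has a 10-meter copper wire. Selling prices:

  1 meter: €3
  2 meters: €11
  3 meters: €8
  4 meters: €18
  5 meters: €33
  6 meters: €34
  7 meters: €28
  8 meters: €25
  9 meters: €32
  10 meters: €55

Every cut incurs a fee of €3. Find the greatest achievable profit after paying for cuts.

63

Consider every possible first cut. r[k] is the best of p[i]+r[k−i] over all sellable i≤k, charging 3 whenever i<k.
r[1] = 3
r[2] = max(3+3-3, 11+0) = 11
r[3] = max(3+11-3, 11+3-3, 8+0) = 11
r[4] = max(3+11-3, 11+11-3, 8+3-3, 18+0) = 19
r[5] = max(3+19-3, 11+11-3, 8+11-3, 18+3-3, 33+0) = 33
r[6] = max(3+33-3, 11+19-3, 8+11-3, 18+11-3, 33+3-3, 34+0) = 34
r[7] = max(3+34-3, 11+33-3, 8+19-3, …, 34+3-3, 28+0) = 41
r[8] = max(3+41-3, 11+34-3, 8+33-3, …, 28+3-3, 25+0) = 42
r[9] = max(3+42-3, 11+41-3, 8+34-3, …, 25+3-3, 32+0) = 49
r[10] = max(3+49-3, 11+42-3, 8+41-3, …, 32+3-3, 55+0) = 63
One optimal plan: pieces 5 + 5 (1 cut) → €66 − €3 = €63.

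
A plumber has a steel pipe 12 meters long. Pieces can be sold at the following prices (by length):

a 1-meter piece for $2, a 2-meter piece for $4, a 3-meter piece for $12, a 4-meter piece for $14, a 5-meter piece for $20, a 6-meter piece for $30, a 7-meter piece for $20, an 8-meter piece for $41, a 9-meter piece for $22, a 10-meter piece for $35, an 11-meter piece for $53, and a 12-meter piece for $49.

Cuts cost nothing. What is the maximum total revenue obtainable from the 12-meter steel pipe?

Build best[k] bottom-up: best[k] = max over allowed piece i of (p[i] + best[k−i]).
best[1] = 2
best[2] = 4  (first piece 1, then best[1]=2)
best[3] = 12
best[4] = 14  (first piece 1, then best[3]=12)
best[5] = 20
best[6] = 30
best[7] = 32  (first piece 1, then best[6]=30)
best[8] = 41
best[9] = 43  (first piece 1, then best[8]=41)
best[10] = 45  (first piece 1, then best[9]=43)
best[11] = 53  (first piece 3, then best[8]=41)
best[12] = 60  (first piece 6, then best[6]=30)
One optimal cutting: 6 + 6 → $30 + $30 = $60.

60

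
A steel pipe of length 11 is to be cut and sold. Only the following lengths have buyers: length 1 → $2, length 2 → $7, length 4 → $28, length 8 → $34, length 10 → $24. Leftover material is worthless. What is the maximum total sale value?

Build f[k] bottom-up: f[k] = max over allowed piece i of (p[i] + f[k−i]).
f[1] = 2
f[2] = max(2+2, 7+0) = 7
f[3] = max(2+7, 7+2) = 9
f[4] = max(2+9, 7+7, 28+0) = 28
f[5] = max(2+28, 7+9, 28+2) = 30
f[6] = max(2+30, 7+28, 28+7) = 35
f[7] = max(2+35, 7+30, 28+9) = 37
f[8] = max(2+37, 7+35, 28+28, 34+0) = 56
f[9] = max(2+56, 7+37, 28+30, 34+2) = 58
f[10] = max(2+58, 7+56, 28+35, 34+7, 24+0) = 63
f[11] = max(2+63, 7+58, 28+37, 34+9, 24+2) = 65
One optimal cutting: 4 + 4 + 2 + 1 → $65.

65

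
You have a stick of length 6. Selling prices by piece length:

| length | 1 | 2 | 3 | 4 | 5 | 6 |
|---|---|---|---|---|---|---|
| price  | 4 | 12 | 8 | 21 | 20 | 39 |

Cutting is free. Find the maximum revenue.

39

Consider every possible first cut. R[k] is the best of p[i]+R[k−i] over all sellable i≤k.
R[1] = 4
R[2] = max(4+4, 12+0) = 12
R[3] = max(4+12, 12+4, 8+0) = 16
R[4] = max(4+16, 12+12, 8+4, 21+0) = 24
R[5] = max(4+24, 12+16, 8+12, 21+4, 20+0) = 28
R[6] = max(4+28, 12+24, 8+16, 21+12, 20+4, 39+0) = 39
Best is to sell the whole 6-meter piece uncut for $39.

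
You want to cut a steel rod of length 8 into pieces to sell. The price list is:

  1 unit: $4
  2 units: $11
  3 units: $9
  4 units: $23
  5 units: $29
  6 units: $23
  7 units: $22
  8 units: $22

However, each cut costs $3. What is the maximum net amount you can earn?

Consider every possible first cut. v[k] is the best of p[i]+v[k−i] over all sellable i≤k, charging 3 whenever i<k.
v[1] = 4
v[2] = 11
v[3] = 12  (first piece 1, then v[2]=11)
v[4] = 23
v[5] = 29
v[6] = 31  (first piece 2, then v[4]=23)
v[7] = 37  (first piece 2, then v[5]=29)
v[8] = 43  (first piece 4, then v[4]=23)
One optimal plan: pieces 4 + 4 (1 cut) → $46 − $3 = $43.

43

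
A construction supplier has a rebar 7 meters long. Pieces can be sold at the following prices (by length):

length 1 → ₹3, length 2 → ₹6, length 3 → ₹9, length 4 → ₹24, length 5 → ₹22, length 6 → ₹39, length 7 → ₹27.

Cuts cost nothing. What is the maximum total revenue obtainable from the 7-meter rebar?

Build R[k] bottom-up: R[k] = max over allowed piece i of (p[i] + R[k−i]).
R[1] = 3
R[2] = max(3+3, 6+0) = 6
R[3] = max(3+6, 6+3, 9+0) = 9
R[4] = max(3+9, 6+6, 9+3, 24+0) = 24
R[5] = max(3+24, 6+9, 9+6, 24+3, 22+0) = 27
R[6] = max(3+27, 6+24, 9+9, 24+6, 22+3, 39+0) = 39
R[7] = max(3+39, 6+27, 9+24, …, 39+3, 27+0) = 42
One optimal cutting: 6 + 1 → ₹39 + ₹3 = ₹42.

42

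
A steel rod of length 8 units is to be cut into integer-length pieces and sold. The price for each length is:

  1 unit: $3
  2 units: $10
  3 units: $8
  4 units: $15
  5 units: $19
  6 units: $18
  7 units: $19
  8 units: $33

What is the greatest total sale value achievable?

Consider every possible first cut. R[k] is the best of p[i]+R[k−i] over all sellable i≤k.
R[1] = 3
R[2] = 10
R[3] = 13  (first piece 1, then R[2]=10)
R[4] = 20  (first piece 2, then R[2]=10)
R[5] = 23  (first piece 1, then R[4]=20)
R[6] = 30  (first piece 2, then R[4]=20)
R[7] = 33  (first piece 1, then R[6]=30)
R[8] = 40  (first piece 2, then R[6]=30)
One optimal cutting: 2 + 2 + 2 + 2 → $10 + $10 + $10 + $10 = $40.

40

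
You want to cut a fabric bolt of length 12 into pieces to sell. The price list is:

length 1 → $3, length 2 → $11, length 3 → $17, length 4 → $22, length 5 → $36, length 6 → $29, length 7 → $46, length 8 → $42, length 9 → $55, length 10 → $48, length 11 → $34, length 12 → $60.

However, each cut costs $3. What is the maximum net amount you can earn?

Let r[k] be the best obtainable value from length k. For each k, try every first piece i and keep the best of price[i] + r[k−i] minus the 3 cut fee when i<k.
r[1] = 3
r[2] = max(3+3-3, 11+0) = 11
r[3] = max(3+11-3, 11+3-3, 17+0) = 17
r[4] = max(3+17-3, 11+11-3, 17+3-3, 22+0) = 22
r[5] = max(3+22-3, 11+17-3, 17+11-3, 22+3-3, 36+0) = 36
r[6] = max(3+36-3, 11+22-3, 17+17-3, 22+11-3, 36+3-3, 29+0) = 36
r[7] = max(3+36-3, 11+36-3, 17+22-3, …, 29+3-3, 46+0) = 46
r[8] = max(3+46-3, 11+36-3, 17+36-3, …, 46+3-3, 42+0) = 50
r[9] = max(3+50-3, 11+46-3, 17+36-3, …, 42+3-3, 55+0) = 55
r[10] = max(3+55-3, 11+50-3, 17+46-3, …, 55+3-3, 48+0) = 69
r[11] = max(3+69-3, 11+55-3, 17+50-3, …, 48+3-3, 34+0) = 69
r[12] = max(3+69-3, 11+69-3, 17+55-3, …, 34+3-3, 60+0) = 79
One optimal plan: pieces 7 + 5 (1 cut) → $82 − $3 = $79.

79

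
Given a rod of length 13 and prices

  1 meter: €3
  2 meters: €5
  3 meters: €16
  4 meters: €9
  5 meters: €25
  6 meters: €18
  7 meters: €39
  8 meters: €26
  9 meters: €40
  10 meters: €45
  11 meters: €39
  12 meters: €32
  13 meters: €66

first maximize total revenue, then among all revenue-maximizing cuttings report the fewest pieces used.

3

Consider every possible first cut. r[k] is the best of p[i]+r[k−i] over all sellable i≤k.
r[1] = 3
r[2] = 6  (first piece 1, then r[1]=3)
r[3] = 16
r[4] = 19  (first piece 1, then r[3]=16)
r[5] = 25
r[6] = 32  (first piece 3, then r[3]=16)
r[7] = 39
r[8] = 42  (first piece 1, then r[7]=39)
r[9] = 48  (first piece 3, then r[6]=32)
r[10] = 55  (first piece 3, then r[7]=39)
r[11] = 58  (first piece 1, then r[10]=55)
r[12] = 64  (first piece 3, then r[9]=48)
r[13] = 71  (first piece 3, then r[10]=55)
Maximum revenue is €71.
Now minimize piece count subject to staying optimal: for each k, pieces[k] = 1 + min over i with p[i]+r[k−i]=r[k] of pieces[k−i].
pieces[10] = 2
pieces[11] = 3
pieces[12] = 2
pieces[13] = 3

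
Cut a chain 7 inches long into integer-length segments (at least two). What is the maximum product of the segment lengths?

Define m[k] = max over 1≤i<k of i · max(k−i, m[k−i]); the inner max lets the remainder stay uncut if that's better.
m[2] = 1*max(1,0) = 1*1 = 1
m[3] = max(1*2, 2*1) = 2
m[4] = max(1*3, 2*2, 3*1) = 4
m[5] = max(1*4, 2*3, 3*2, 4*1) = 6
m[6] = max(1*6, 2*4, 3*3, 4*2, 5*1) = 9
m[7] = max(1*9, 2*6, 3*4, 4*3, 5*2, 6*1) = 12
One optimal split: 3 + 2 + 2; product 3*2*2 = 12.

12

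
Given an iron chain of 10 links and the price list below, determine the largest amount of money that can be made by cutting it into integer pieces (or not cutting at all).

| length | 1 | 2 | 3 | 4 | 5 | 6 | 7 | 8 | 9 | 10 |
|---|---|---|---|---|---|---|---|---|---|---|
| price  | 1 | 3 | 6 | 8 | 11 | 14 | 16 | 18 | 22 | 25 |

Consider every possible first cut. best[k] is the best of p[i]+best[k−i] over all sellable i≤k.
best[1] = 1
best[2] = 3
best[3] = 6
best[4] = 8
best[5] = 11
best[6] = 14
best[7] = 16
best[8] = 18
best[9] = 22
best[10] = 25
Best is to sell the whole 10-link piece uncut for $25.

25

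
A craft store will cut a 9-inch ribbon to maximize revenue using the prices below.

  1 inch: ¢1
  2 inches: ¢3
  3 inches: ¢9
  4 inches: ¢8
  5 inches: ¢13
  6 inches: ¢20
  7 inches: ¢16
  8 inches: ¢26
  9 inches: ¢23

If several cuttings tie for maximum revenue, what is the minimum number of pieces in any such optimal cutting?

2

Build r[k] bottom-up: r[k] = max over allowed piece i of (p[i] + r[k−i]).
r[1] = 1
r[2] = max(1+1, 3+0) = 3
r[3] = max(1+3, 3+1, 9+0) = 9
r[4] = max(1+9, 3+3, 9+1, 8+0) = 10
r[5] = max(1+10, 3+9, 9+3, 8+1, 13+0) = 13
r[6] = max(1+13, 3+10, 9+9, 8+3, 13+1, 20+0) = 20
r[7] = max(1+20, 3+13, 9+10, …, 20+1, 16+0) = 21
r[8] = max(1+21, 3+20, 9+13, …, 16+1, 26+0) = 26
r[9] = max(1+26, 3+21, 9+20, …, 26+1, 23+0) = 29
Maximum revenue is ¢29.
Now minimize piece count subject to staying optimal: for each k, pieces[k] = 1 + min over i with p[i]+r[k−i]=r[k] of pieces[k−i].
pieces[6] = 1
pieces[7] = 2
pieces[8] = 1
pieces[9] = 2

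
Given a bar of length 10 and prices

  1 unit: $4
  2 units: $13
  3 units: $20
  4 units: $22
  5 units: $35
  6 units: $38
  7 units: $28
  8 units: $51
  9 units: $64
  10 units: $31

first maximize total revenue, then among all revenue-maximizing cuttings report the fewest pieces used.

2

Consider every possible first cut. r[k] is the best of p[i]+r[k−i] over all sellable i≤k.
r[1] = 4
r[2] = max(4+4, 13+0) = 13
r[3] = max(4+13, 13+4, 20+0) = 20
r[4] = max(4+20, 13+13, 20+4, 22+0) = 26
r[5] = max(4+26, 13+20, 20+13, 22+4, 35+0) = 35
r[6] = max(4+35, 13+26, 20+20, 22+13, 35+4, 38+0) = 40
r[7] = max(4+40, 13+35, 20+26, …, 38+4, 28+0) = 48
r[8] = max(4+48, 13+40, 20+35, …, 28+4, 51+0) = 55
r[9] = max(4+55, 13+48, 20+40, …, 51+4, 64+0) = 64
r[10] = max(4+64, 13+55, 20+48, …, 64+4, 31+0) = 70
Maximum revenue is $70.
Now minimize piece count subject to staying optimal: for each k, pieces[k] = 1 + min over i with p[i]+r[k−i]=r[k] of pieces[k−i].
pieces[7] = 2
pieces[8] = 2
pieces[9] = 1
pieces[10] = 2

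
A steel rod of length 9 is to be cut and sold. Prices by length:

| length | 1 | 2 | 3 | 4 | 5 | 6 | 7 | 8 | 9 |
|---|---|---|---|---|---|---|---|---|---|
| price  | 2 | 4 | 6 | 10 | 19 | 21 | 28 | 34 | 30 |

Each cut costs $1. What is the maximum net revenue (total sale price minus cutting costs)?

35

Consider every possible first cut. v[k] is the best of p[i]+v[k−i] over all sellable i≤k, charging 1 whenever i<k.
v[1] = 2
v[2] = 4
v[3] = 6
v[4] = 10
v[5] = 19
v[6] = 21
v[7] = 28
v[8] = 34
v[9] = 35  (first piece 1, then v[8]=34)
One optimal plan: pieces 8 + 1 (1 cut) → $36 − $1 = $35.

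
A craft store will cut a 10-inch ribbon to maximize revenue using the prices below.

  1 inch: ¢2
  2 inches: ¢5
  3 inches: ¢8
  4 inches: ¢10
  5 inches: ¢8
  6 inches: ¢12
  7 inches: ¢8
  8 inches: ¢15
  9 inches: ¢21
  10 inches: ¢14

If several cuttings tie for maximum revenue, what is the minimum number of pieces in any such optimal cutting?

Let r[k] be the best obtainable value from length k. For each k, try every first piece i and keep the best of price[i] + r[k−i].
r[1] = 2
r[2] = max(2+2, 5+0) = 5
r[3] = max(2+5, 5+2, 8+0) = 8
r[4] = max(2+8, 5+5, 8+2, 10+0) = 10
r[5] = max(2+10, 5+8, 8+5, 10+2, 8+0) = 13
r[6] = max(2+13, 5+10, 8+8, 10+5, 8+2, 12+0) = 16
r[7] = max(2+16, 5+13, 8+10, …, 12+2, 8+0) = 18
r[8] = max(2+18, 5+16, 8+13, …, 8+2, 15+0) = 21
r[9] = max(2+21, 5+18, 8+16, …, 15+2, 21+0) = 24
r[10] = max(2+24, 5+21, 8+18, …, 21+2, 14+0) = 26
Maximum revenue is ¢26.
Now minimize piece count subject to staying optimal: for each k, pieces[k] = 1 + min over i with p[i]+r[k−i]=r[k] of pieces[k−i].
pieces[7] = 2
pieces[8] = 3
pieces[9] = 3
pieces[10] = 3

3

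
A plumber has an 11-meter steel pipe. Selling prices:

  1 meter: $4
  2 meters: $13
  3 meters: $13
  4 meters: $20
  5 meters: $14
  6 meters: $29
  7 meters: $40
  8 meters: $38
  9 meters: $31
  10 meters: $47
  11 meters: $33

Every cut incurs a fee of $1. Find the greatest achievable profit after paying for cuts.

64

Build r[k] bottom-up: r[k] = max over allowed piece i of (p[i] + r[k−i]) − 1 per cut.
r[1] = 4
r[2] = 13
r[3] = 16  (first piece 1, then r[2]=13)
r[4] = 25  (first piece 2, then r[2]=13)
r[5] = 28  (first piece 1, then r[4]=25)
r[6] = 37  (first piece 2, then r[4]=25)
r[7] = 40  (first piece 1, then r[6]=37)
r[8] = 49  (first piece 2, then r[6]=37)
r[9] = 52  (first piece 1, then r[8]=49)
r[10] = 61  (first piece 2, then r[8]=49)
r[11] = 64  (first piece 1, then r[10]=61)
One optimal plan: pieces 2 + 2 + 2 + 2 + 2 + 1 (5 cuts) → $69 − $5 = $64.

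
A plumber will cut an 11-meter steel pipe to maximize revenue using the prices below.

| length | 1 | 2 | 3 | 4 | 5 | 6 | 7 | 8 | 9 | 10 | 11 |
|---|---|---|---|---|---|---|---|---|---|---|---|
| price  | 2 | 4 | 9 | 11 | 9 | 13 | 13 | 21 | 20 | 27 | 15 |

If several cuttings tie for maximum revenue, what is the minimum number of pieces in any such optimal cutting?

3

Let r[k] be the best obtainable value from length k. For each k, try every first piece i and keep the best of price[i] + r[k−i].
r[1] = 2
r[2] = max(2+2, 4+0) = 4
r[3] = max(2+4, 4+2, 9+0) = 9
r[4] = max(2+9, 4+4, 9+2, 11+0) = 11
r[5] = max(2+11, 4+9, 9+4, 11+2, 9+0) = 13
r[6] = max(2+13, 4+11, 9+9, 11+4, 9+2, 13+0) = 18
r[7] = max(2+18, 4+13, 9+11, …, 13+2, 13+0) = 20
r[8] = max(2+20, 4+18, 9+13, …, 13+2, 21+0) = 22
r[9] = max(2+22, 4+20, 9+18, …, 21+2, 20+0) = 27
r[10] = max(2+27, 4+22, 9+20, …, 20+2, 27+0) = 29
r[11] = max(2+29, 4+27, 9+22, …, 27+2, 15+0) = 31
Maximum revenue is $31.
Now minimize piece count subject to staying optimal: for each k, pieces[k] = 1 + min over i with p[i]+r[k−i]=r[k] of pieces[k−i].
pieces[8] = 2
pieces[9] = 3
pieces[10] = 3
pieces[11] = 3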